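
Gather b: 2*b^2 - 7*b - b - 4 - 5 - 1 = 2*b^2 - 8*b - 10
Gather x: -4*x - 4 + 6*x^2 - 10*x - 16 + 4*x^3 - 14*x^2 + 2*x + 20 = 4*x^3 - 8*x^2 - 12*x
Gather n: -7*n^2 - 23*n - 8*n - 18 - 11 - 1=-7*n^2 - 31*n - 30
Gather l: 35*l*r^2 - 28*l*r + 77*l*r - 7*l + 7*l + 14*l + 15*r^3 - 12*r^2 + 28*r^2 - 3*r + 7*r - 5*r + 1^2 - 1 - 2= l*(35*r^2 + 49*r + 14) + 15*r^3 + 16*r^2 - r - 2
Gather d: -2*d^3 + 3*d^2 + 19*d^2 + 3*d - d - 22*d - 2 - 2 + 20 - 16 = -2*d^3 + 22*d^2 - 20*d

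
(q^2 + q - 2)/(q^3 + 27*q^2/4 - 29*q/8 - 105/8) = 8*(q^2 + q - 2)/(8*q^3 + 54*q^2 - 29*q - 105)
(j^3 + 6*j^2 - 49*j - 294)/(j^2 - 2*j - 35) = (j^2 + 13*j + 42)/(j + 5)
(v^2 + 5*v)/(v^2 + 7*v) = (v + 5)/(v + 7)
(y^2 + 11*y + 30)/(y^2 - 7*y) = (y^2 + 11*y + 30)/(y*(y - 7))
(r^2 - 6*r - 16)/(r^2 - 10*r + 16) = (r + 2)/(r - 2)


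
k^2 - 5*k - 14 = (k - 7)*(k + 2)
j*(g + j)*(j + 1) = g*j^2 + g*j + j^3 + j^2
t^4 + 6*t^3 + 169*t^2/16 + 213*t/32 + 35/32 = (t + 1/4)*(t + 1)*(t + 5/4)*(t + 7/2)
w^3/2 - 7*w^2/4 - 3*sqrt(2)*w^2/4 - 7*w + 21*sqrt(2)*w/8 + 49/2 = (w/2 + sqrt(2))*(w - 7/2)*(w - 7*sqrt(2)/2)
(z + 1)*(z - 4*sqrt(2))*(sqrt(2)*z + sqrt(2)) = sqrt(2)*z^3 - 8*z^2 + 2*sqrt(2)*z^2 - 16*z + sqrt(2)*z - 8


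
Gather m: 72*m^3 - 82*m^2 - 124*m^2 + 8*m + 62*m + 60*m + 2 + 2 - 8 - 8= 72*m^3 - 206*m^2 + 130*m - 12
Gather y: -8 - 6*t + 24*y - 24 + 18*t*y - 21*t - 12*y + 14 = -27*t + y*(18*t + 12) - 18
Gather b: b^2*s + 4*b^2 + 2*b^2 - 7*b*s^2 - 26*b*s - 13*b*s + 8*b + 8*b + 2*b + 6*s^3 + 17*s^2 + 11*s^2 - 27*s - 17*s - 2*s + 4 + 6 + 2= b^2*(s + 6) + b*(-7*s^2 - 39*s + 18) + 6*s^3 + 28*s^2 - 46*s + 12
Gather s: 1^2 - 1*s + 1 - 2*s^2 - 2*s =-2*s^2 - 3*s + 2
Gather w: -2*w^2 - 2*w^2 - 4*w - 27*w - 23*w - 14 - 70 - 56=-4*w^2 - 54*w - 140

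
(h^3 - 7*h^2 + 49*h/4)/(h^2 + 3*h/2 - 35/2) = h*(2*h - 7)/(2*(h + 5))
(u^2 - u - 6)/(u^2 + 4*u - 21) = (u + 2)/(u + 7)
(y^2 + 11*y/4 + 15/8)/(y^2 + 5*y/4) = (y + 3/2)/y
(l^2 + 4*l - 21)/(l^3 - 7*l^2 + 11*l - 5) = (l^2 + 4*l - 21)/(l^3 - 7*l^2 + 11*l - 5)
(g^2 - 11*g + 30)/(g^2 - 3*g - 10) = (g - 6)/(g + 2)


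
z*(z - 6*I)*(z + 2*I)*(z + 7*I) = z^4 + 3*I*z^3 + 40*z^2 + 84*I*z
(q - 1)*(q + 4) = q^2 + 3*q - 4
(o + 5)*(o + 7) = o^2 + 12*o + 35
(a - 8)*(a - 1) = a^2 - 9*a + 8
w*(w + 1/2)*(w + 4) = w^3 + 9*w^2/2 + 2*w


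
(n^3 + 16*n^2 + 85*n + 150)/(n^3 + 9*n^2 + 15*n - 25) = (n + 6)/(n - 1)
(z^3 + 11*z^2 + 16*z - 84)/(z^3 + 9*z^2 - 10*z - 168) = (z - 2)/(z - 4)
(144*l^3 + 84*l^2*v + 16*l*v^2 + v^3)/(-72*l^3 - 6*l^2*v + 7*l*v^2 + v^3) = (6*l + v)/(-3*l + v)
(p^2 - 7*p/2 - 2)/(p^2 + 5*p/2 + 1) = (p - 4)/(p + 2)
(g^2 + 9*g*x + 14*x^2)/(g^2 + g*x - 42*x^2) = (-g - 2*x)/(-g + 6*x)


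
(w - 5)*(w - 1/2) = w^2 - 11*w/2 + 5/2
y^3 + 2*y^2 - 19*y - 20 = (y - 4)*(y + 1)*(y + 5)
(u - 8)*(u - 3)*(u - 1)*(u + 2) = u^4 - 10*u^3 + 11*u^2 + 46*u - 48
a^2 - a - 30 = (a - 6)*(a + 5)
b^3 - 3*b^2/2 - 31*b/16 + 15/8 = (b - 2)*(b - 3/4)*(b + 5/4)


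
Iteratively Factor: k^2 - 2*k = (k - 2)*(k)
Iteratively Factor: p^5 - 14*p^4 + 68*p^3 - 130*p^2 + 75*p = (p - 3)*(p^4 - 11*p^3 + 35*p^2 - 25*p) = p*(p - 3)*(p^3 - 11*p^2 + 35*p - 25) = p*(p - 5)*(p - 3)*(p^2 - 6*p + 5) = p*(p - 5)*(p - 3)*(p - 1)*(p - 5)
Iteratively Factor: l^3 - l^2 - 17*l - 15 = (l - 5)*(l^2 + 4*l + 3) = (l - 5)*(l + 3)*(l + 1)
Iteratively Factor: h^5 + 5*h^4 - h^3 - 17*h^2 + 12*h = (h)*(h^4 + 5*h^3 - h^2 - 17*h + 12) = h*(h + 3)*(h^3 + 2*h^2 - 7*h + 4) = h*(h - 1)*(h + 3)*(h^2 + 3*h - 4) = h*(h - 1)*(h + 3)*(h + 4)*(h - 1)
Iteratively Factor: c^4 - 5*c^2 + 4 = (c + 2)*(c^3 - 2*c^2 - c + 2) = (c - 1)*(c + 2)*(c^2 - c - 2) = (c - 1)*(c + 1)*(c + 2)*(c - 2)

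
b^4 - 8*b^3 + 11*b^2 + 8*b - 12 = (b - 6)*(b - 2)*(b - 1)*(b + 1)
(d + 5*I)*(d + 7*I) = d^2 + 12*I*d - 35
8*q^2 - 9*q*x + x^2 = (-8*q + x)*(-q + x)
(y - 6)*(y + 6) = y^2 - 36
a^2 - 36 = (a - 6)*(a + 6)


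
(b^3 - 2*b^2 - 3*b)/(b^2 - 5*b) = (b^2 - 2*b - 3)/(b - 5)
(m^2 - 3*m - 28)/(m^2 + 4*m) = (m - 7)/m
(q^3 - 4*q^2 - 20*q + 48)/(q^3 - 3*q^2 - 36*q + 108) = (q^2 + 2*q - 8)/(q^2 + 3*q - 18)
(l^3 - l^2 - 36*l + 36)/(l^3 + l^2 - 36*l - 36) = (l - 1)/(l + 1)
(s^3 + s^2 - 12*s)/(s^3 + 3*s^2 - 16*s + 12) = s*(s^2 + s - 12)/(s^3 + 3*s^2 - 16*s + 12)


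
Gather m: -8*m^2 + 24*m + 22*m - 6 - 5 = -8*m^2 + 46*m - 11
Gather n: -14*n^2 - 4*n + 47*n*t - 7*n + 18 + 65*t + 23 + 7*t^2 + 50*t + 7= -14*n^2 + n*(47*t - 11) + 7*t^2 + 115*t + 48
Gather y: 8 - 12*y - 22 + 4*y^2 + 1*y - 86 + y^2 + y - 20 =5*y^2 - 10*y - 120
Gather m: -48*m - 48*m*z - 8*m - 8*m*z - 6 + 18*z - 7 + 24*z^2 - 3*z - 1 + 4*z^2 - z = m*(-56*z - 56) + 28*z^2 + 14*z - 14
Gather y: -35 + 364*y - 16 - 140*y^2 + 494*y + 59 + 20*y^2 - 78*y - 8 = -120*y^2 + 780*y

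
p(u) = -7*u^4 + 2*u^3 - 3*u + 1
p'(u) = -28*u^3 + 6*u^2 - 3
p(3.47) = -940.73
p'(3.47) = -1100.65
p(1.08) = -9.24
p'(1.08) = -31.27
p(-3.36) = -956.97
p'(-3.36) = 1126.86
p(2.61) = -296.10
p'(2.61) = -459.96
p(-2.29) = -208.65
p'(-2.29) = 364.72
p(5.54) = -6269.38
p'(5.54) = -4579.73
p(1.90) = -82.21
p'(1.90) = -173.39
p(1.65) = -46.85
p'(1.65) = -112.44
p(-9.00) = -47357.00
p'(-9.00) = 20895.00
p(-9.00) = -47357.00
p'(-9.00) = 20895.00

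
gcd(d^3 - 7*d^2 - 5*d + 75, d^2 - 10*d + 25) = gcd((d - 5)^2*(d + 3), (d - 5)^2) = d^2 - 10*d + 25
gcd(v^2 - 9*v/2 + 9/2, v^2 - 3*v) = v - 3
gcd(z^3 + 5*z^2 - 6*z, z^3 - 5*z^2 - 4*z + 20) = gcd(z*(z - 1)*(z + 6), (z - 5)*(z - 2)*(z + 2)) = 1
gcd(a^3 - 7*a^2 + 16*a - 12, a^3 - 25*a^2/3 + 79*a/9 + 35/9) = 1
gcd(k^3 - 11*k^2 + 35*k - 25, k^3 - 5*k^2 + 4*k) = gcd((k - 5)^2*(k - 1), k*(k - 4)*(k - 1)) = k - 1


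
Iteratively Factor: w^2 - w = (w - 1)*(w)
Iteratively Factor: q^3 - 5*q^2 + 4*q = (q - 4)*(q^2 - q) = q*(q - 4)*(q - 1)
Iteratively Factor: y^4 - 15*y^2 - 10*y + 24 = (y + 2)*(y^3 - 2*y^2 - 11*y + 12) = (y - 1)*(y + 2)*(y^2 - y - 12) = (y - 1)*(y + 2)*(y + 3)*(y - 4)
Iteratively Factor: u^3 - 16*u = (u + 4)*(u^2 - 4*u) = u*(u + 4)*(u - 4)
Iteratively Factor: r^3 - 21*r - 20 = (r + 1)*(r^2 - r - 20) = (r + 1)*(r + 4)*(r - 5)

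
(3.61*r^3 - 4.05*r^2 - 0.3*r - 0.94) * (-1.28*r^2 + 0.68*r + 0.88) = -4.6208*r^5 + 7.6388*r^4 + 0.8068*r^3 - 2.5648*r^2 - 0.9032*r - 0.8272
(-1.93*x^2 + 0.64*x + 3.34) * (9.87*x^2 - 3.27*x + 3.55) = -19.0491*x^4 + 12.6279*x^3 + 24.0215*x^2 - 8.6498*x + 11.857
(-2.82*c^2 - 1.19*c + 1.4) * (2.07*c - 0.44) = -5.8374*c^3 - 1.2225*c^2 + 3.4216*c - 0.616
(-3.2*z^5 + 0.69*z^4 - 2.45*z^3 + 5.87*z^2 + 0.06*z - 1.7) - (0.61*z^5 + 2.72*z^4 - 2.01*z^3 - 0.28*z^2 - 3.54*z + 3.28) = -3.81*z^5 - 2.03*z^4 - 0.44*z^3 + 6.15*z^2 + 3.6*z - 4.98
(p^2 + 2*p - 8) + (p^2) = 2*p^2 + 2*p - 8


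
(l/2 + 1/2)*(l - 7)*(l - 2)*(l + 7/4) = l^4/2 - 25*l^3/8 - 9*l^2/2 + 91*l/8 + 49/4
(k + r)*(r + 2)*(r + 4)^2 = k*r^3 + 10*k*r^2 + 32*k*r + 32*k + r^4 + 10*r^3 + 32*r^2 + 32*r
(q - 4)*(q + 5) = q^2 + q - 20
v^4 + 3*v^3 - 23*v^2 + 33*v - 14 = (v - 2)*(v - 1)^2*(v + 7)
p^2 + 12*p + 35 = (p + 5)*(p + 7)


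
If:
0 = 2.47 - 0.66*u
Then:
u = 3.74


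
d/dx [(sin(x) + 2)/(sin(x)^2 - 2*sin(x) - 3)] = (-4*sin(x) + cos(x)^2)*cos(x)/((sin(x) - 3)^2*(sin(x) + 1)^2)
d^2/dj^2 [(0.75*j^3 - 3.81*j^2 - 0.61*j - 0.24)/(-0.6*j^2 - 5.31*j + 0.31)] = (-4.44089209850063e-16*j^5 - 5.32907051820075e-15*j^4 - 66.41127*j^3 + 12.17781*j^2 + 4.83615*j + 16.363932)/(0.216*j^6 + 5.7348*j^5 + 50.41818*j^4 + 143.795331*j^3 - 26.049393*j^2 + 1.530873*j - 0.029791)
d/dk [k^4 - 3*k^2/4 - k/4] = 4*k^3 - 3*k/2 - 1/4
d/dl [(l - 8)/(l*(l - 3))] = (-l^2 + 16*l - 24)/(l^2*(l^2 - 6*l + 9))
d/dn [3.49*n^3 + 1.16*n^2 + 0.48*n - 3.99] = 10.47*n^2 + 2.32*n + 0.48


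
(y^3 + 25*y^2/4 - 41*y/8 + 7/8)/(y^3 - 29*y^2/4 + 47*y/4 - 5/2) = (2*y^2 + 13*y - 7)/(2*(y^2 - 7*y + 10))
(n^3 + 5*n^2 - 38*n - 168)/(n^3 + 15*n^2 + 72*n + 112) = (n - 6)/(n + 4)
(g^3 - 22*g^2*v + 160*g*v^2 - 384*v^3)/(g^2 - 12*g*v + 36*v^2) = (-g^2 + 16*g*v - 64*v^2)/(-g + 6*v)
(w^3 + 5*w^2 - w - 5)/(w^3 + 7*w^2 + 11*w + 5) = (w - 1)/(w + 1)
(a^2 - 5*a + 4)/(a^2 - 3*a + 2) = (a - 4)/(a - 2)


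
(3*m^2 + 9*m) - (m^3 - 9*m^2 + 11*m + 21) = -m^3 + 12*m^2 - 2*m - 21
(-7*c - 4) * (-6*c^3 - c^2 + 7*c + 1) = 42*c^4 + 31*c^3 - 45*c^2 - 35*c - 4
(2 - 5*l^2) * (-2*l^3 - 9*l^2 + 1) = 10*l^5 + 45*l^4 - 4*l^3 - 23*l^2 + 2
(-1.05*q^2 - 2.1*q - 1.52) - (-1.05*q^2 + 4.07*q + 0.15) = -6.17*q - 1.67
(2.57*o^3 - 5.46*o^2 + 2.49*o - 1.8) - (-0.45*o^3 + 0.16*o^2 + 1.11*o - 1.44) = 3.02*o^3 - 5.62*o^2 + 1.38*o - 0.36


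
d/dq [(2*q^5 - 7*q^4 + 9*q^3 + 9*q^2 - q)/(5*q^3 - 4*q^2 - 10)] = (20*q^7 - 59*q^6 + 56*q^5 - 181*q^4 + 290*q^3 - 274*q^2 - 180*q + 10)/(25*q^6 - 40*q^5 + 16*q^4 - 100*q^3 + 80*q^2 + 100)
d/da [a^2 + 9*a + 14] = 2*a + 9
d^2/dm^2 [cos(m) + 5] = -cos(m)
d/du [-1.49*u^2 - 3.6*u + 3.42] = -2.98*u - 3.6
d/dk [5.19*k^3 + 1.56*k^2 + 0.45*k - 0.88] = 15.57*k^2 + 3.12*k + 0.45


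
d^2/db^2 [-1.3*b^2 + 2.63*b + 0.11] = -2.60000000000000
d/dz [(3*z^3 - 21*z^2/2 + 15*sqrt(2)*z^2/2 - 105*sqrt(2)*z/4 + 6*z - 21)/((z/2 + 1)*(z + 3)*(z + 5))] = 3*(-5*sqrt(2)*z^4 + 27*z^4 + 35*sqrt(2)*z^3 + 116*z^3 - 35*z^2 + 330*sqrt(2)*z^2 - 140*z + 300*sqrt(2)*z - 525*sqrt(2) + 554)/(z^6 + 20*z^5 + 162*z^4 + 680*z^3 + 1561*z^2 + 1860*z + 900)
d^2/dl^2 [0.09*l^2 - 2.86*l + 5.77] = 0.180000000000000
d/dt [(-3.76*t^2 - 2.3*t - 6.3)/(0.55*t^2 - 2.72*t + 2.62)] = (11.4922*t^2 - 12.7724*t - 23.162)/(0.3025*t^4 - 2.992*t^3 + 10.2804*t^2 - 14.2528*t + 6.8644)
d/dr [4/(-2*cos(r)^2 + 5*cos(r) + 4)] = 4*(5 - 4*cos(r))*sin(r)/(5*cos(r) - cos(2*r) + 3)^2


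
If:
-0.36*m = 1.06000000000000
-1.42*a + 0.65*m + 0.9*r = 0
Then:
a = 0.633802816901408*r - 1.34780907668232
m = -2.94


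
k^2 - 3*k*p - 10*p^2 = (k - 5*p)*(k + 2*p)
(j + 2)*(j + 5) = j^2 + 7*j + 10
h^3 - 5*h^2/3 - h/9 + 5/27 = (h - 5/3)*(h - 1/3)*(h + 1/3)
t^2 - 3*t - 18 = (t - 6)*(t + 3)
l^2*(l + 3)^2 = l^4 + 6*l^3 + 9*l^2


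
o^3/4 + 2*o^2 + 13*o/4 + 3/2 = (o/4 + 1/4)*(o + 1)*(o + 6)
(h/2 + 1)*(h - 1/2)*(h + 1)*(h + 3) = h^4/2 + 11*h^3/4 + 4*h^2 + h/4 - 3/2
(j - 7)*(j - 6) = j^2 - 13*j + 42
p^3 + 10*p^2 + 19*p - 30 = (p - 1)*(p + 5)*(p + 6)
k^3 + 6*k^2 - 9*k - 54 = (k - 3)*(k + 3)*(k + 6)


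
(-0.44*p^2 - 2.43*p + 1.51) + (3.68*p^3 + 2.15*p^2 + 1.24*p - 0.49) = 3.68*p^3 + 1.71*p^2 - 1.19*p + 1.02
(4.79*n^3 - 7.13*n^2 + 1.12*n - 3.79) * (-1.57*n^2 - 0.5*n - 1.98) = -7.5203*n^5 + 8.7991*n^4 - 7.6776*n^3 + 19.5077*n^2 - 0.3226*n + 7.5042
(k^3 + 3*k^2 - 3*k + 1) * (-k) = -k^4 - 3*k^3 + 3*k^2 - k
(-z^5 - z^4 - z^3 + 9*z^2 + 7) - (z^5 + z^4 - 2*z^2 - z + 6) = -2*z^5 - 2*z^4 - z^3 + 11*z^2 + z + 1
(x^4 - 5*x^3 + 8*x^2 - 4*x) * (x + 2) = x^5 - 3*x^4 - 2*x^3 + 12*x^2 - 8*x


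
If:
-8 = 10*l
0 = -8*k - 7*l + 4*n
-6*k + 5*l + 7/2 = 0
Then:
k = -1/12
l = -4/5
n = -47/30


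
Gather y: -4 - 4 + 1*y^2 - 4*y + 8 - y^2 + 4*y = 0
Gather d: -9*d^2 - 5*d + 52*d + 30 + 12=-9*d^2 + 47*d + 42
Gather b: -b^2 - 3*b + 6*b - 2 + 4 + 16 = -b^2 + 3*b + 18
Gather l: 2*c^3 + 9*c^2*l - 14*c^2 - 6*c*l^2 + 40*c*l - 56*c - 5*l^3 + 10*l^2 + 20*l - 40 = 2*c^3 - 14*c^2 - 56*c - 5*l^3 + l^2*(10 - 6*c) + l*(9*c^2 + 40*c + 20) - 40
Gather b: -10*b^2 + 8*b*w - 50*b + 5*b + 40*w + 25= -10*b^2 + b*(8*w - 45) + 40*w + 25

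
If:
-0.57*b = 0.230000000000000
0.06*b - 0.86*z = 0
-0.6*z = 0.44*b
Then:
No Solution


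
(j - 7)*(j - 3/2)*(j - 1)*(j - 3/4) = j^4 - 41*j^3/4 + 209*j^2/8 - 99*j/4 + 63/8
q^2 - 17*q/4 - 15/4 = (q - 5)*(q + 3/4)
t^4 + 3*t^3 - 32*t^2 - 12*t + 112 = (t - 4)*(t - 2)*(t + 2)*(t + 7)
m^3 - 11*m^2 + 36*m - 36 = (m - 6)*(m - 3)*(m - 2)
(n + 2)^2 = n^2 + 4*n + 4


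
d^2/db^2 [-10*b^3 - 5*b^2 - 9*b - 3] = -60*b - 10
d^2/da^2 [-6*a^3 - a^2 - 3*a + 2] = -36*a - 2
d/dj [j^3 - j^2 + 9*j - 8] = 3*j^2 - 2*j + 9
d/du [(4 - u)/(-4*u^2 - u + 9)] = (4*u^2 + u - (u - 4)*(8*u + 1) - 9)/(4*u^2 + u - 9)^2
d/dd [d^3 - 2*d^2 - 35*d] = 3*d^2 - 4*d - 35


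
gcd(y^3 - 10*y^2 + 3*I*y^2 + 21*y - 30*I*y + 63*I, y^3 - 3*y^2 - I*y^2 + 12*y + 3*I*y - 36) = y^2 + y*(-3 + 3*I) - 9*I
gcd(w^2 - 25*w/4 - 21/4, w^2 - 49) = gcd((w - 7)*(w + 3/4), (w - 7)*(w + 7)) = w - 7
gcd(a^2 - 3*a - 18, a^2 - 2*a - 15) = a + 3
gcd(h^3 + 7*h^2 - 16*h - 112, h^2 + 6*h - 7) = h + 7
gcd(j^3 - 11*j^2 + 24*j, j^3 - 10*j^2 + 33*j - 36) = j - 3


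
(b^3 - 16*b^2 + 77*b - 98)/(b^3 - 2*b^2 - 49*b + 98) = (b - 7)/(b + 7)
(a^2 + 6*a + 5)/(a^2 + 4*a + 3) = (a + 5)/(a + 3)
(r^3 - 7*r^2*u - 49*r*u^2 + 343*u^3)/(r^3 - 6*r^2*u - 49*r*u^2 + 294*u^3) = (r - 7*u)/(r - 6*u)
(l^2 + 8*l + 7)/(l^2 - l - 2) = (l + 7)/(l - 2)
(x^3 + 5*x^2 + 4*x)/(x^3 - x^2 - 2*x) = (x + 4)/(x - 2)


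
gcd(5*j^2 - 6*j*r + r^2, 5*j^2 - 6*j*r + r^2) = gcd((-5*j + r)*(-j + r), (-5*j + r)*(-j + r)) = 5*j^2 - 6*j*r + r^2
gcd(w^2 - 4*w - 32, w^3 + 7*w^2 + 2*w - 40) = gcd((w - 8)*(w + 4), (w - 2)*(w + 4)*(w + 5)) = w + 4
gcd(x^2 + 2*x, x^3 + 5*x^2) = x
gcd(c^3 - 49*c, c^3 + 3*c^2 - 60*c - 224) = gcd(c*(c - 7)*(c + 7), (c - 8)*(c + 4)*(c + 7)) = c + 7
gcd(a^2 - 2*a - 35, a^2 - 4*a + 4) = 1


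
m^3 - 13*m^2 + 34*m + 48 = (m - 8)*(m - 6)*(m + 1)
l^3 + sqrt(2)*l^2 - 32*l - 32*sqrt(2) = (l - 4*sqrt(2))*(l + sqrt(2))*(l + 4*sqrt(2))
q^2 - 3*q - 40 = (q - 8)*(q + 5)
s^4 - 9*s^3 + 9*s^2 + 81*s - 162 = (s - 6)*(s - 3)^2*(s + 3)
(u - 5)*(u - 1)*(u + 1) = u^3 - 5*u^2 - u + 5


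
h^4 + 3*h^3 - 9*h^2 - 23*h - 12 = (h - 3)*(h + 1)^2*(h + 4)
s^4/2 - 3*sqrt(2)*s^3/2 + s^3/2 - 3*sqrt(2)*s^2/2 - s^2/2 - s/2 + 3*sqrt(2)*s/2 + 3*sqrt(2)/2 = (s/2 + 1/2)*(s - 1)*(s + 1)*(s - 3*sqrt(2))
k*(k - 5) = k^2 - 5*k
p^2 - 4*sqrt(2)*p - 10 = (p - 5*sqrt(2))*(p + sqrt(2))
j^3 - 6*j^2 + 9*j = j*(j - 3)^2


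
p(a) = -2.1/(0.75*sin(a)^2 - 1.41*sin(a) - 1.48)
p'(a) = -2.1*(-1.5*sin(a)*cos(a) + 1.41*cos(a))/(0.75*sin(a)^2 - 1.41*sin(a) - 1.48)^2 = (3.15*sin(a) - 2.961)*cos(a)/(-0.75*sin(a)^2 + 1.41*sin(a) + 1.48)^2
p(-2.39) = 12.53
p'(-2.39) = 132.98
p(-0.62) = 5.15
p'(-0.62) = -23.48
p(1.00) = 0.98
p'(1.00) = -0.04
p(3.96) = 41.27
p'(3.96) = 1388.78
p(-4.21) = 0.98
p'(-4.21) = 0.02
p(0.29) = 1.15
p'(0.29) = -0.59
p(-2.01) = -5.11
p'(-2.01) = 14.66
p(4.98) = -3.64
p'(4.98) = -4.76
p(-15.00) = 8.54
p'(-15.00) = 62.92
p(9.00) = 1.09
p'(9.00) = 0.41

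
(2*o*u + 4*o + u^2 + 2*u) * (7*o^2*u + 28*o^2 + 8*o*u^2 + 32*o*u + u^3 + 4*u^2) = 14*o^3*u^2 + 84*o^3*u + 112*o^3 + 23*o^2*u^3 + 138*o^2*u^2 + 184*o^2*u + 10*o*u^4 + 60*o*u^3 + 80*o*u^2 + u^5 + 6*u^4 + 8*u^3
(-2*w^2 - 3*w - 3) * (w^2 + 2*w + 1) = -2*w^4 - 7*w^3 - 11*w^2 - 9*w - 3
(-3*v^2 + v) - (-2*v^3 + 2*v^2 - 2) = 2*v^3 - 5*v^2 + v + 2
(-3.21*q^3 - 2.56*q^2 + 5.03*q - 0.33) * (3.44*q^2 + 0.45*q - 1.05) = -11.0424*q^5 - 10.2509*q^4 + 19.5217*q^3 + 3.8163*q^2 - 5.43*q + 0.3465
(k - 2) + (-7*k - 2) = -6*k - 4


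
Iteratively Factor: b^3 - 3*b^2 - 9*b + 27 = (b + 3)*(b^2 - 6*b + 9) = (b - 3)*(b + 3)*(b - 3)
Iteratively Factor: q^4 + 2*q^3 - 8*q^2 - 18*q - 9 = (q + 1)*(q^3 + q^2 - 9*q - 9) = (q + 1)^2*(q^2 - 9) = (q + 1)^2*(q + 3)*(q - 3)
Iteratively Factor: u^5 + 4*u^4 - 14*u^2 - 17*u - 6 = (u + 3)*(u^4 + u^3 - 3*u^2 - 5*u - 2) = (u + 1)*(u + 3)*(u^3 - 3*u - 2) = (u + 1)^2*(u + 3)*(u^2 - u - 2) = (u - 2)*(u + 1)^2*(u + 3)*(u + 1)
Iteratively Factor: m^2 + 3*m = (m)*(m + 3)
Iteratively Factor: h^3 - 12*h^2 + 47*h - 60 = (h - 3)*(h^2 - 9*h + 20) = (h - 5)*(h - 3)*(h - 4)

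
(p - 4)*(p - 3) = p^2 - 7*p + 12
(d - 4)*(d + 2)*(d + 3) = d^3 + d^2 - 14*d - 24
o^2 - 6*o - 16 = (o - 8)*(o + 2)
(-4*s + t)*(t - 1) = -4*s*t + 4*s + t^2 - t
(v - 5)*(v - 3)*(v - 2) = v^3 - 10*v^2 + 31*v - 30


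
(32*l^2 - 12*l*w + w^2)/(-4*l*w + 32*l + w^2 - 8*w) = (-8*l + w)/(w - 8)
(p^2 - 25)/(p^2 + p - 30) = (p + 5)/(p + 6)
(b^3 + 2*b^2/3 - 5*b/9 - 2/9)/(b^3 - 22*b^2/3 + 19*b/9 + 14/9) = (b + 1)/(b - 7)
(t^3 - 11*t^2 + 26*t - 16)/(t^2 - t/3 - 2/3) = 3*(t^2 - 10*t + 16)/(3*t + 2)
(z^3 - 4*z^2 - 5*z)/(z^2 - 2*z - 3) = z*(z - 5)/(z - 3)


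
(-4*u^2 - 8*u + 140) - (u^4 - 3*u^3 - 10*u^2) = -u^4 + 3*u^3 + 6*u^2 - 8*u + 140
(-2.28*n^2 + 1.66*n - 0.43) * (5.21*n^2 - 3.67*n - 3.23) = -11.8788*n^4 + 17.0162*n^3 - 0.968100000000001*n^2 - 3.7837*n + 1.3889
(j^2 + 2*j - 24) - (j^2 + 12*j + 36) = -10*j - 60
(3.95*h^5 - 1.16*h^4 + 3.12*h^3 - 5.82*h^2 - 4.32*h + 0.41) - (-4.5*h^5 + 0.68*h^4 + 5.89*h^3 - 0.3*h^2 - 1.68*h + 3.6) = 8.45*h^5 - 1.84*h^4 - 2.77*h^3 - 5.52*h^2 - 2.64*h - 3.19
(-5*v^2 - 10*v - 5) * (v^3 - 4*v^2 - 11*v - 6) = -5*v^5 + 10*v^4 + 90*v^3 + 160*v^2 + 115*v + 30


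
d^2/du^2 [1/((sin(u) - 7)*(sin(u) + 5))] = (-4*sin(u)^4 + 6*sin(u)^3 - 138*sin(u)^2 + 58*sin(u) + 78)/((sin(u) - 7)^3*(sin(u) + 5)^3)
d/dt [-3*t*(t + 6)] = -6*t - 18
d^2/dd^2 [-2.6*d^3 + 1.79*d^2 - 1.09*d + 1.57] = 3.58 - 15.6*d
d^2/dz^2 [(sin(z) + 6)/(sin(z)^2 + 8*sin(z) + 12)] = (2*sin(z) + cos(z)^2 + 1)/(sin(z) + 2)^3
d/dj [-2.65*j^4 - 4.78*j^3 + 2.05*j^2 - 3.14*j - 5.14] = -10.6*j^3 - 14.34*j^2 + 4.1*j - 3.14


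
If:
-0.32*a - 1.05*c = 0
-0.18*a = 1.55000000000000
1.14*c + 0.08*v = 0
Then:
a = -8.61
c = 2.62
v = -37.40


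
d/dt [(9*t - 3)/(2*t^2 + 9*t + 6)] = 3*(-6*t^2 + 4*t + 27)/(4*t^4 + 36*t^3 + 105*t^2 + 108*t + 36)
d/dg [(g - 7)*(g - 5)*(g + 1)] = 3*g^2 - 22*g + 23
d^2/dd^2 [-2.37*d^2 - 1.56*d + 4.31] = -4.74000000000000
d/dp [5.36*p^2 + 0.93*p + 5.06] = 10.72*p + 0.93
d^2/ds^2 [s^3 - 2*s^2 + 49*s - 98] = 6*s - 4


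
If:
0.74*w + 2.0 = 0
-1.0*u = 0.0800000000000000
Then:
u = -0.08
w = -2.70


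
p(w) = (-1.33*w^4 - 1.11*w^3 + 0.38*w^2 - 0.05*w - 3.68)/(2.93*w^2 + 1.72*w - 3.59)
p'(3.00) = -2.72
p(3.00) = -4.94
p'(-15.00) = 13.50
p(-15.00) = -100.82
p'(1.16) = 6.29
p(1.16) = -3.14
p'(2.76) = -2.46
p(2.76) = -4.32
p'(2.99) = -2.71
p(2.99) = -4.92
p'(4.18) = -3.87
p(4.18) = -8.84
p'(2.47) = -2.13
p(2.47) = -3.65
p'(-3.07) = 2.43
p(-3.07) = -4.59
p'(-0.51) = -0.16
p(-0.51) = 0.94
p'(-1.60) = -28.40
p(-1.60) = -5.87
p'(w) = (-5.86*w - 1.72)*(-1.33*w^4 - 1.11*w^3 + 0.38*w^2 - 0.05*w - 3.68)/(2.93*w^2 + 1.72*w - 3.59)^2 + (-5.32*w^3 - 3.33*w^2 + 0.76*w - 0.05)/(2.93*w^2 + 1.72*w - 3.59)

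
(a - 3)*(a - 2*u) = a^2 - 2*a*u - 3*a + 6*u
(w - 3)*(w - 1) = w^2 - 4*w + 3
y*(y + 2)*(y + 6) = y^3 + 8*y^2 + 12*y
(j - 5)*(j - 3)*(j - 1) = j^3 - 9*j^2 + 23*j - 15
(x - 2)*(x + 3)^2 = x^3 + 4*x^2 - 3*x - 18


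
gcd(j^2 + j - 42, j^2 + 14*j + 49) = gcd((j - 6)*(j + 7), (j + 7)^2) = j + 7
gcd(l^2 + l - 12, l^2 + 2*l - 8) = l + 4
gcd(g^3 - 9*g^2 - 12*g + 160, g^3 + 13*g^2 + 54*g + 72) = g + 4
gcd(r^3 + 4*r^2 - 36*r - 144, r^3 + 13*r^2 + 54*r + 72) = r^2 + 10*r + 24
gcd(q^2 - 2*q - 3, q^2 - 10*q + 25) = 1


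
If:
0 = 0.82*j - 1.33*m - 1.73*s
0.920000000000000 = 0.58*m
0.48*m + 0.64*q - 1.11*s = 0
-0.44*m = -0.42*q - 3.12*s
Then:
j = 3.23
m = 1.59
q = -0.65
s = 0.31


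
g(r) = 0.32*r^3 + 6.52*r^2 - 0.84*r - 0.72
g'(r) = 0.96*r^2 + 13.04*r - 0.84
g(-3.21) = 58.57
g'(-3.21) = -32.81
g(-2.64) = 41.05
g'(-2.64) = -28.57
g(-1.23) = 9.58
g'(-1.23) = -15.43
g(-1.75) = 19.00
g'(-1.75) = -20.72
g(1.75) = 19.49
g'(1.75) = 24.92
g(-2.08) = 26.36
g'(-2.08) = -23.81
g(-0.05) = -0.66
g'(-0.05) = -1.49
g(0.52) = 0.65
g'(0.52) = 6.20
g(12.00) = 1481.04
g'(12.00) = 293.88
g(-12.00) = 395.28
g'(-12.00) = -19.08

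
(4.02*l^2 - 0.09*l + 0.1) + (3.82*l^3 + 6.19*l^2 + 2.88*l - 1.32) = 3.82*l^3 + 10.21*l^2 + 2.79*l - 1.22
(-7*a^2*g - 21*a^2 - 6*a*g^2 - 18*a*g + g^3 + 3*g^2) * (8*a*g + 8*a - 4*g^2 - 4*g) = -56*a^3*g^2 - 224*a^3*g - 168*a^3 - 20*a^2*g^3 - 80*a^2*g^2 - 60*a^2*g + 32*a*g^4 + 128*a*g^3 + 96*a*g^2 - 4*g^5 - 16*g^4 - 12*g^3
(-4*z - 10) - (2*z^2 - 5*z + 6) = -2*z^2 + z - 16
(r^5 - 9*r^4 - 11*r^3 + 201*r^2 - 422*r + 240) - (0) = r^5 - 9*r^4 - 11*r^3 + 201*r^2 - 422*r + 240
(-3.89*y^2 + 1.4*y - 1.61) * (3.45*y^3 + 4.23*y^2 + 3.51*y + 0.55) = -13.4205*y^5 - 11.6247*y^4 - 13.2864*y^3 - 4.0358*y^2 - 4.8811*y - 0.8855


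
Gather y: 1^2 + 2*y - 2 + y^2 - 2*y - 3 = y^2 - 4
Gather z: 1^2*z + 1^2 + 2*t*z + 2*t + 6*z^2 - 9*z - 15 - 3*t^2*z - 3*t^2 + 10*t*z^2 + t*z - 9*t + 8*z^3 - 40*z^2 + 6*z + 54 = -3*t^2 - 7*t + 8*z^3 + z^2*(10*t - 34) + z*(-3*t^2 + 3*t - 2) + 40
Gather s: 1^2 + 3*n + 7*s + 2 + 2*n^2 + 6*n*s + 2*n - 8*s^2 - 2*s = 2*n^2 + 5*n - 8*s^2 + s*(6*n + 5) + 3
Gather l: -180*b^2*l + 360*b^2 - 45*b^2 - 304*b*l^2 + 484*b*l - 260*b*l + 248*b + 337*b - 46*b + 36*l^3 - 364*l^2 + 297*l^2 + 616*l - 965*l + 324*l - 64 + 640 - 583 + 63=315*b^2 + 539*b + 36*l^3 + l^2*(-304*b - 67) + l*(-180*b^2 + 224*b - 25) + 56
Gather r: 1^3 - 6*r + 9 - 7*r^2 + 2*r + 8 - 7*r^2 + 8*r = -14*r^2 + 4*r + 18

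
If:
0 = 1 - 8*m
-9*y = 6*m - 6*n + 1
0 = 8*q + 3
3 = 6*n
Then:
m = 1/8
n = 1/2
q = -3/8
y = 5/36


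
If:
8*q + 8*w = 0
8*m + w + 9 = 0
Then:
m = -w/8 - 9/8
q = -w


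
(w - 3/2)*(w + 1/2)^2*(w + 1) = w^4 + w^3/2 - 7*w^2/4 - 13*w/8 - 3/8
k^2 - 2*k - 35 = (k - 7)*(k + 5)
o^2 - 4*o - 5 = (o - 5)*(o + 1)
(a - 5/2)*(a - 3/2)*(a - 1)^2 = a^4 - 6*a^3 + 51*a^2/4 - 23*a/2 + 15/4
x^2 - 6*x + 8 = (x - 4)*(x - 2)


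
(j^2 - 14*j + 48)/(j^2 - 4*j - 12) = (j - 8)/(j + 2)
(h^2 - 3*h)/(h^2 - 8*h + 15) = h/(h - 5)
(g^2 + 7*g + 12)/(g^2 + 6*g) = (g^2 + 7*g + 12)/(g*(g + 6))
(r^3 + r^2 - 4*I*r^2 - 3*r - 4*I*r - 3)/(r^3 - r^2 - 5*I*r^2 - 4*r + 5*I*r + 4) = (r^2 + r*(1 - 3*I) - 3*I)/(r^2 - r*(1 + 4*I) + 4*I)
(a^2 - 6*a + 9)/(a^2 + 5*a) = (a^2 - 6*a + 9)/(a*(a + 5))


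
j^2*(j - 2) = j^3 - 2*j^2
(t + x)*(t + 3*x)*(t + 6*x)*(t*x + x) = t^4*x + 10*t^3*x^2 + t^3*x + 27*t^2*x^3 + 10*t^2*x^2 + 18*t*x^4 + 27*t*x^3 + 18*x^4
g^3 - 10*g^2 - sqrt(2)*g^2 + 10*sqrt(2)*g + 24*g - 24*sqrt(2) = (g - 6)*(g - 4)*(g - sqrt(2))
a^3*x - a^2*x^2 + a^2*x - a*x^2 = a*(a - x)*(a*x + x)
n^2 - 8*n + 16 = (n - 4)^2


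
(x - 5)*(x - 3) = x^2 - 8*x + 15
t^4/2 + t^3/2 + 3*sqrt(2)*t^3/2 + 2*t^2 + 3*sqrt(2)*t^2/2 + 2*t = t*(t/2 + 1/2)*(t + sqrt(2))*(t + 2*sqrt(2))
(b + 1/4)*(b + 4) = b^2 + 17*b/4 + 1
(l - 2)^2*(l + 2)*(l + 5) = l^4 + 3*l^3 - 14*l^2 - 12*l + 40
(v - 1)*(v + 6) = v^2 + 5*v - 6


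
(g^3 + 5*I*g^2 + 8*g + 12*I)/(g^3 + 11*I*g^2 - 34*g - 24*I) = (g - 2*I)/(g + 4*I)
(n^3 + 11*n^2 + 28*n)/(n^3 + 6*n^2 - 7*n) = (n + 4)/(n - 1)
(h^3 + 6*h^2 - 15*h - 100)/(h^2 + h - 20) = h + 5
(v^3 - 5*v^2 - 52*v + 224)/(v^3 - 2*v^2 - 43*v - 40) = (v^2 + 3*v - 28)/(v^2 + 6*v + 5)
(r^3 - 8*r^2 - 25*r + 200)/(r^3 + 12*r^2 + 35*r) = (r^2 - 13*r + 40)/(r*(r + 7))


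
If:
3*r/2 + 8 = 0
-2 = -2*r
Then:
No Solution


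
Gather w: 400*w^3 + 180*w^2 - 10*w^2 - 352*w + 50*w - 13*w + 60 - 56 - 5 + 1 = 400*w^3 + 170*w^2 - 315*w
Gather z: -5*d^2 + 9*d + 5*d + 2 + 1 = -5*d^2 + 14*d + 3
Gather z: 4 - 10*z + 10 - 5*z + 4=18 - 15*z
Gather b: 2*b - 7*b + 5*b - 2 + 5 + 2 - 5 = 0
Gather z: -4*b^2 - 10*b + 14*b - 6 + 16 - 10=-4*b^2 + 4*b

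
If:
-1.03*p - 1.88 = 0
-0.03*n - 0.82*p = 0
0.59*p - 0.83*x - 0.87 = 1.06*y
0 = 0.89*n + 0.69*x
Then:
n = 49.89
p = -1.83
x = -64.35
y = 48.55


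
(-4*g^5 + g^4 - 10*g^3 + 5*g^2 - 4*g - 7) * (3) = -12*g^5 + 3*g^4 - 30*g^3 + 15*g^2 - 12*g - 21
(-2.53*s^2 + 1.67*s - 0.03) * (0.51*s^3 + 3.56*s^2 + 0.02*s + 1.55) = -1.2903*s^5 - 8.1551*s^4 + 5.8793*s^3 - 3.9949*s^2 + 2.5879*s - 0.0465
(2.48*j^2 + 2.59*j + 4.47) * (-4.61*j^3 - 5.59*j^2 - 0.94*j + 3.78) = -11.4328*j^5 - 25.8031*j^4 - 37.416*j^3 - 18.0475*j^2 + 5.5884*j + 16.8966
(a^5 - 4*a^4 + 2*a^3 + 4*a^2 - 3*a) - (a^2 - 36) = a^5 - 4*a^4 + 2*a^3 + 3*a^2 - 3*a + 36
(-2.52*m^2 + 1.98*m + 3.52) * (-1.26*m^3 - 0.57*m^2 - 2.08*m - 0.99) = 3.1752*m^5 - 1.0584*m^4 - 0.3222*m^3 - 3.63*m^2 - 9.2818*m - 3.4848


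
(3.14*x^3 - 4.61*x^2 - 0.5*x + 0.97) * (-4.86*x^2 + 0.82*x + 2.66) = -15.2604*x^5 + 24.9794*x^4 + 7.0022*x^3 - 17.3868*x^2 - 0.5346*x + 2.5802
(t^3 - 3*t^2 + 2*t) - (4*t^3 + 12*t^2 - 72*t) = -3*t^3 - 15*t^2 + 74*t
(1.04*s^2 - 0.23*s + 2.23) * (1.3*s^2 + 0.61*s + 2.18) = 1.352*s^4 + 0.3354*s^3 + 5.0259*s^2 + 0.8589*s + 4.8614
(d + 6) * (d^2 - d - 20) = d^3 + 5*d^2 - 26*d - 120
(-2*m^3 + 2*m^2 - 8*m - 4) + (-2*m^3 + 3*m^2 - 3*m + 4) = -4*m^3 + 5*m^2 - 11*m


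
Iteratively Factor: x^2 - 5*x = (x)*(x - 5)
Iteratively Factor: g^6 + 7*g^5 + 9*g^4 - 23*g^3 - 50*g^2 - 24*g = (g + 4)*(g^5 + 3*g^4 - 3*g^3 - 11*g^2 - 6*g) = (g + 1)*(g + 4)*(g^4 + 2*g^3 - 5*g^2 - 6*g) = g*(g + 1)*(g + 4)*(g^3 + 2*g^2 - 5*g - 6) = g*(g - 2)*(g + 1)*(g + 4)*(g^2 + 4*g + 3) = g*(g - 2)*(g + 1)*(g + 3)*(g + 4)*(g + 1)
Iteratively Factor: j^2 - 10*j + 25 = (j - 5)*(j - 5)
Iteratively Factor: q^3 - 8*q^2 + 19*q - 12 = (q - 4)*(q^2 - 4*q + 3) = (q - 4)*(q - 3)*(q - 1)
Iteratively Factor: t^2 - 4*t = (t - 4)*(t)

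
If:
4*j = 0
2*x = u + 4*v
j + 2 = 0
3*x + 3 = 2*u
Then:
No Solution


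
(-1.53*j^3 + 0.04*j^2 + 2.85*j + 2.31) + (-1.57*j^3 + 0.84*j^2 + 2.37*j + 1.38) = -3.1*j^3 + 0.88*j^2 + 5.22*j + 3.69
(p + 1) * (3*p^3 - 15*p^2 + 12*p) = 3*p^4 - 12*p^3 - 3*p^2 + 12*p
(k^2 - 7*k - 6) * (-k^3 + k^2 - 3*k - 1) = -k^5 + 8*k^4 - 4*k^3 + 14*k^2 + 25*k + 6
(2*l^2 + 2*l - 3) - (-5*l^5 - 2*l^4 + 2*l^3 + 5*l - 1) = 5*l^5 + 2*l^4 - 2*l^3 + 2*l^2 - 3*l - 2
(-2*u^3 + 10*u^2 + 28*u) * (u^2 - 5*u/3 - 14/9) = -2*u^5 + 40*u^4/3 + 130*u^3/9 - 560*u^2/9 - 392*u/9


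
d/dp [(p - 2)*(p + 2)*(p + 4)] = 3*p^2 + 8*p - 4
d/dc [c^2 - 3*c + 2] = 2*c - 3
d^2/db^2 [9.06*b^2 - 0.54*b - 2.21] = 18.1200000000000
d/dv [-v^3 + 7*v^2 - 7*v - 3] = -3*v^2 + 14*v - 7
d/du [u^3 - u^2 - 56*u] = 3*u^2 - 2*u - 56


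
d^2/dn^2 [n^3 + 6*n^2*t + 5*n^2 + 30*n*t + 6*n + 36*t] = 6*n + 12*t + 10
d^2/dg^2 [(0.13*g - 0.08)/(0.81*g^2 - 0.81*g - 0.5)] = ((0.3402 - 0.6318*g)*(-0.81*g^2 + 0.81*g + 0.5) - (0.13*g - 0.08)*(1.62*g - 0.81)*(3.24*g - 1.62))/(-0.81*g^2 + 0.81*g + 0.5)^3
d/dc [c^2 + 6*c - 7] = 2*c + 6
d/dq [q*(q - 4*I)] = 2*q - 4*I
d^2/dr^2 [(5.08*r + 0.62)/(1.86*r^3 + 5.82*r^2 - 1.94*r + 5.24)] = (105.448608*r^5 + 355.69152*r^4 + 488.190912*r^3 - 481.558464*r^2 - 1007.800848*r + 70.133328)/(6.434856*r^9 + 60.404616*r^8 + 168.87312*r^7 + 125.516952*r^6 + 164.207808*r^5 + 484.738488*r^4 - 209.070728*r^3 + 538.573488*r^2 - 159.803232*r + 143.877824)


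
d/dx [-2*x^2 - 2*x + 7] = -4*x - 2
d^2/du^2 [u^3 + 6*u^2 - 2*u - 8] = 6*u + 12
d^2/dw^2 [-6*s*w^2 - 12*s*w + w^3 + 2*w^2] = -12*s + 6*w + 4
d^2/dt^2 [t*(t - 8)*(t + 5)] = 6*t - 6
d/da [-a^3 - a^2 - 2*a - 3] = -3*a^2 - 2*a - 2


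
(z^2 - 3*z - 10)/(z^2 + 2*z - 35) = (z + 2)/(z + 7)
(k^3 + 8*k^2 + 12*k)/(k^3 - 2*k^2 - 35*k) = (k^2 + 8*k + 12)/(k^2 - 2*k - 35)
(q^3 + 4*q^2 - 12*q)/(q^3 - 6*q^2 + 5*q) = (q^2 + 4*q - 12)/(q^2 - 6*q + 5)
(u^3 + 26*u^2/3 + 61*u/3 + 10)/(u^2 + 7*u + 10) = (u^2 + 11*u/3 + 2)/(u + 2)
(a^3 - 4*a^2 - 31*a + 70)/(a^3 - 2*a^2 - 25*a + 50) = (a - 7)/(a - 5)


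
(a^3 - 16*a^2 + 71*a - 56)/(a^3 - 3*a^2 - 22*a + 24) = (a^2 - 15*a + 56)/(a^2 - 2*a - 24)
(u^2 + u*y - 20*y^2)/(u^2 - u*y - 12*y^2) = (u + 5*y)/(u + 3*y)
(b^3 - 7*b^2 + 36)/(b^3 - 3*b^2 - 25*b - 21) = (-b^3 + 7*b^2 - 36)/(-b^3 + 3*b^2 + 25*b + 21)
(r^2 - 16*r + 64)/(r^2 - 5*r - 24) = (r - 8)/(r + 3)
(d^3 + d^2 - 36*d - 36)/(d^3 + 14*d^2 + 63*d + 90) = (d^2 - 5*d - 6)/(d^2 + 8*d + 15)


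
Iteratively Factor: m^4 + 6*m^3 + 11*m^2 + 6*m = (m + 1)*(m^3 + 5*m^2 + 6*m) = (m + 1)*(m + 2)*(m^2 + 3*m) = m*(m + 1)*(m + 2)*(m + 3)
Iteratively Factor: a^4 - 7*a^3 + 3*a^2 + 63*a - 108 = (a - 3)*(a^3 - 4*a^2 - 9*a + 36) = (a - 3)^2*(a^2 - a - 12) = (a - 4)*(a - 3)^2*(a + 3)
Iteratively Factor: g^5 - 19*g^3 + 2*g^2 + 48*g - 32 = (g + 4)*(g^4 - 4*g^3 - 3*g^2 + 14*g - 8) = (g + 2)*(g + 4)*(g^3 - 6*g^2 + 9*g - 4) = (g - 1)*(g + 2)*(g + 4)*(g^2 - 5*g + 4) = (g - 4)*(g - 1)*(g + 2)*(g + 4)*(g - 1)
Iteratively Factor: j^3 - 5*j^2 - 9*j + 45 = (j - 3)*(j^2 - 2*j - 15) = (j - 5)*(j - 3)*(j + 3)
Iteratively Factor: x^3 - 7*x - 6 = (x - 3)*(x^2 + 3*x + 2) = (x - 3)*(x + 2)*(x + 1)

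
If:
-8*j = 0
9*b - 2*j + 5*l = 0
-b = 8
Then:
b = -8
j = 0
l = 72/5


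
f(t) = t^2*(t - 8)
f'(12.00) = 240.00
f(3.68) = -58.50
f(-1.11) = -11.22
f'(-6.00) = 204.00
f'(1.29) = -15.65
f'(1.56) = -17.66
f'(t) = t^2 + 2*t*(t - 8) = t*(3*t - 16)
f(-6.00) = -504.00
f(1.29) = -11.17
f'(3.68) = -18.25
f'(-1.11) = 21.46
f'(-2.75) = 66.69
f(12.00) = 576.00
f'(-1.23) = 24.22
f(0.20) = -0.31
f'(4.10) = -15.17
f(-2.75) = -81.30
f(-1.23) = -13.96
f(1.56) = -15.67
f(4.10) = -65.56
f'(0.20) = -3.08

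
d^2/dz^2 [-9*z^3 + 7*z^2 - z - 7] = 14 - 54*z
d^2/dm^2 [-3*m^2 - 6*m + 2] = -6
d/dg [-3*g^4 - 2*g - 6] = -12*g^3 - 2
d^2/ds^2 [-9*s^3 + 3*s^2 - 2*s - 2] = 6 - 54*s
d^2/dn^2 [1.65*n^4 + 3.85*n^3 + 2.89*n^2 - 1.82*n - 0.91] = 19.8*n^2 + 23.1*n + 5.78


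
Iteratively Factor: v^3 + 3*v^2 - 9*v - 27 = (v + 3)*(v^2 - 9) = (v - 3)*(v + 3)*(v + 3)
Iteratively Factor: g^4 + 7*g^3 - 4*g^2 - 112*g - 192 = (g + 4)*(g^3 + 3*g^2 - 16*g - 48) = (g - 4)*(g + 4)*(g^2 + 7*g + 12) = (g - 4)*(g + 4)^2*(g + 3)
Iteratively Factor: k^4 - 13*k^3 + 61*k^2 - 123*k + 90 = (k - 3)*(k^3 - 10*k^2 + 31*k - 30) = (k - 3)*(k - 2)*(k^2 - 8*k + 15) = (k - 3)^2*(k - 2)*(k - 5)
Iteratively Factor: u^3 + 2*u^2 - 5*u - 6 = (u + 3)*(u^2 - u - 2) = (u + 1)*(u + 3)*(u - 2)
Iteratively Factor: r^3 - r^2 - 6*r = (r + 2)*(r^2 - 3*r) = r*(r + 2)*(r - 3)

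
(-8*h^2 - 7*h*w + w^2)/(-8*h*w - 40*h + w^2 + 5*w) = (h + w)/(w + 5)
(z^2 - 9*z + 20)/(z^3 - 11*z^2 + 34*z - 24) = (z - 5)/(z^2 - 7*z + 6)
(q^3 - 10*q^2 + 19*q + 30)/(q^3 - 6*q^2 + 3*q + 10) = (q - 6)/(q - 2)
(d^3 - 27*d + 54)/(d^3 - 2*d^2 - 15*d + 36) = (d + 6)/(d + 4)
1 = 1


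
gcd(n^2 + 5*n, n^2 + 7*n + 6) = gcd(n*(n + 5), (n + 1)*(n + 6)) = 1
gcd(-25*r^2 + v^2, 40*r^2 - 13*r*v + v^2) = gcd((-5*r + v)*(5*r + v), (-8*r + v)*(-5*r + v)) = 5*r - v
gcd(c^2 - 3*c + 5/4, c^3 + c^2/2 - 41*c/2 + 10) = c - 1/2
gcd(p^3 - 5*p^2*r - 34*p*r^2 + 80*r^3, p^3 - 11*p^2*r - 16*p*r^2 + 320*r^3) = p^2 - 3*p*r - 40*r^2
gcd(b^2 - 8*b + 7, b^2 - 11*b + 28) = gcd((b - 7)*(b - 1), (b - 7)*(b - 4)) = b - 7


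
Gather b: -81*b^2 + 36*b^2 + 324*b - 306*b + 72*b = -45*b^2 + 90*b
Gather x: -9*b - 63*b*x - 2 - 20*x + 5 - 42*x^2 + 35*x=-9*b - 42*x^2 + x*(15 - 63*b) + 3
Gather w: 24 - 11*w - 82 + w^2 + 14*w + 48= w^2 + 3*w - 10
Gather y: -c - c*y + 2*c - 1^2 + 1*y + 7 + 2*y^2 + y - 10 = c + 2*y^2 + y*(2 - c) - 4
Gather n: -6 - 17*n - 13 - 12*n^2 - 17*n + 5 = -12*n^2 - 34*n - 14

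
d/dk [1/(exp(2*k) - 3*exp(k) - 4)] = (3 - 2*exp(k))*exp(k)/(-exp(2*k) + 3*exp(k) + 4)^2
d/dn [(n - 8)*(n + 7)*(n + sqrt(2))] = 3*n^2 - 2*n + 2*sqrt(2)*n - 56 - sqrt(2)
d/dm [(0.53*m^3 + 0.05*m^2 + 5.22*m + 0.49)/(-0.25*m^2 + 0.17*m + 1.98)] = (-0.1325*m^4 + 0.1802*m^3 + 4.4617*m^2 + 0.443*m + 10.2523)/(0.0625*m^4 - 0.085*m^3 - 0.9611*m^2 + 0.6732*m + 3.9204)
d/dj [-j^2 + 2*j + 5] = 2 - 2*j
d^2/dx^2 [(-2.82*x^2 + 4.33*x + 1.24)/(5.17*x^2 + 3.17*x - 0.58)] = (323.90567*x^3 + 148.126704*x^2 + 199.837044*x + 46.38278)/(138.188413*x^6 + 254.191839*x^5 + 109.350153*x^4 - 25.178359*x^3 - 12.267522*x^2 + 3.199164*x - 0.195112)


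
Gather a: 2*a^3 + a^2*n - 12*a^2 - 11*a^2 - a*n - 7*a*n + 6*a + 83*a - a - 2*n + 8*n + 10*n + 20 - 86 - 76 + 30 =2*a^3 + a^2*(n - 23) + a*(88 - 8*n) + 16*n - 112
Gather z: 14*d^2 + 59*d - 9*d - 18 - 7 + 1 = 14*d^2 + 50*d - 24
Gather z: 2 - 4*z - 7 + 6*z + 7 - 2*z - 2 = 0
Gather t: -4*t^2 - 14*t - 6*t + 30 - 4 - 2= -4*t^2 - 20*t + 24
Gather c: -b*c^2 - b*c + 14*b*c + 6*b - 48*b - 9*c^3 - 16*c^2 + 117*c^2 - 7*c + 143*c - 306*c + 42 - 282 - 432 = -42*b - 9*c^3 + c^2*(101 - b) + c*(13*b - 170) - 672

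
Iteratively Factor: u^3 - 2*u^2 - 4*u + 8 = (u - 2)*(u^2 - 4) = (u - 2)^2*(u + 2)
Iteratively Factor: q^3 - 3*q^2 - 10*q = (q)*(q^2 - 3*q - 10) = q*(q + 2)*(q - 5)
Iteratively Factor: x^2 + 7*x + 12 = (x + 4)*(x + 3)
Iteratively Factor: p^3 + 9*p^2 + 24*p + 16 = (p + 4)*(p^2 + 5*p + 4) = (p + 1)*(p + 4)*(p + 4)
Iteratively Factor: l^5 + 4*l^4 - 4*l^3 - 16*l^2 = (l + 2)*(l^4 + 2*l^3 - 8*l^2) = l*(l + 2)*(l^3 + 2*l^2 - 8*l) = l*(l - 2)*(l + 2)*(l^2 + 4*l) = l^2*(l - 2)*(l + 2)*(l + 4)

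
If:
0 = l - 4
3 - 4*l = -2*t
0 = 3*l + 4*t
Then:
No Solution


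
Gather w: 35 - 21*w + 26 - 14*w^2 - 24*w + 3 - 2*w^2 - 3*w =-16*w^2 - 48*w + 64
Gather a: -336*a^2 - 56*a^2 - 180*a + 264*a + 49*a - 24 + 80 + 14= -392*a^2 + 133*a + 70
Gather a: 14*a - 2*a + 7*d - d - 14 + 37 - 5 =12*a + 6*d + 18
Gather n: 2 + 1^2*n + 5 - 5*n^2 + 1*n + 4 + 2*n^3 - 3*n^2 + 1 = 2*n^3 - 8*n^2 + 2*n + 12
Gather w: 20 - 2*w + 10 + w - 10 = 20 - w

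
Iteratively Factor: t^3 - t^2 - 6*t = (t - 3)*(t^2 + 2*t) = (t - 3)*(t + 2)*(t)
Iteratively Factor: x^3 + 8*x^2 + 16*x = (x + 4)*(x^2 + 4*x) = (x + 4)^2*(x)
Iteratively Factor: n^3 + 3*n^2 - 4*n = (n - 1)*(n^2 + 4*n) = n*(n - 1)*(n + 4)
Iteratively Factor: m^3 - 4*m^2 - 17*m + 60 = (m - 5)*(m^2 + m - 12) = (m - 5)*(m - 3)*(m + 4)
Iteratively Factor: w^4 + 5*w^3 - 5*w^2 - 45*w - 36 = (w + 3)*(w^3 + 2*w^2 - 11*w - 12) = (w + 3)*(w + 4)*(w^2 - 2*w - 3) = (w - 3)*(w + 3)*(w + 4)*(w + 1)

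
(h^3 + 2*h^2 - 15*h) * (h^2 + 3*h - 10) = h^5 + 5*h^4 - 19*h^3 - 65*h^2 + 150*h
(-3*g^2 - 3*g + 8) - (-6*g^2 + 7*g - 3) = 3*g^2 - 10*g + 11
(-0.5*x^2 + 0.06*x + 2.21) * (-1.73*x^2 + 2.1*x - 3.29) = 0.865*x^4 - 1.1538*x^3 - 2.0523*x^2 + 4.4436*x - 7.2709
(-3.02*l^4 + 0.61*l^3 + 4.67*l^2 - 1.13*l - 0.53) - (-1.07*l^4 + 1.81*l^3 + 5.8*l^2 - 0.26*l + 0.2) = -1.95*l^4 - 1.2*l^3 - 1.13*l^2 - 0.87*l - 0.73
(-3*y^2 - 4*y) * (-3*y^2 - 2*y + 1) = 9*y^4 + 18*y^3 + 5*y^2 - 4*y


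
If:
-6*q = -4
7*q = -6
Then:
No Solution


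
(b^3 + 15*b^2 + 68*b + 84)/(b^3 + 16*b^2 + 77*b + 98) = (b + 6)/(b + 7)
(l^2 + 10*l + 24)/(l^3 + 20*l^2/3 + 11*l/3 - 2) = 3*(l + 4)/(3*l^2 + 2*l - 1)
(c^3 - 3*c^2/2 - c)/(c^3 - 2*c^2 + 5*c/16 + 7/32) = 16*c*(2*c^2 - 3*c - 2)/(32*c^3 - 64*c^2 + 10*c + 7)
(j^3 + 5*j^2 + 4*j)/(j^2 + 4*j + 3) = j*(j + 4)/(j + 3)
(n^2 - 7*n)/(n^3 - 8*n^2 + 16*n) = (n - 7)/(n^2 - 8*n + 16)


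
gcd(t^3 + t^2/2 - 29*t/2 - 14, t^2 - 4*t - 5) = t + 1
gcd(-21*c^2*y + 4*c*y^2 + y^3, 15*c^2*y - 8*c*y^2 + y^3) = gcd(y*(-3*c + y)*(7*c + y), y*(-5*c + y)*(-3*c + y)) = -3*c*y + y^2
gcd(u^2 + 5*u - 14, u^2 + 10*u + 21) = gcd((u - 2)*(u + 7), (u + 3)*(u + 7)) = u + 7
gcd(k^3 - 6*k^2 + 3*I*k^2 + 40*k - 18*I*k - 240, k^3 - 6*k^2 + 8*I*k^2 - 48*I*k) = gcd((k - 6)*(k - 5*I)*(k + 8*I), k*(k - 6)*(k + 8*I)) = k^2 + k*(-6 + 8*I) - 48*I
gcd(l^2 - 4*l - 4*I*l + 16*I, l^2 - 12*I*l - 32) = l - 4*I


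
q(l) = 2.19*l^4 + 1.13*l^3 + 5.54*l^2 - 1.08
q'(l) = 8.76*l^3 + 3.39*l^2 + 11.08*l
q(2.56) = 148.24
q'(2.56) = 197.55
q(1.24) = 14.77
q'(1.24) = 35.65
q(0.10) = -1.02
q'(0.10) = 1.15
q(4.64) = 1246.19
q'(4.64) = 999.50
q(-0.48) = 0.19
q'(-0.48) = -5.51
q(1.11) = 10.62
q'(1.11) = 28.46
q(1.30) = 17.02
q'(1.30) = 39.38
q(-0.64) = 1.26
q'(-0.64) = -8.00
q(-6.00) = 2792.52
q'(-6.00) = -1836.60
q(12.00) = 48161.16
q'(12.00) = 15758.40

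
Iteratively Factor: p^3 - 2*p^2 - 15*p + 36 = (p + 4)*(p^2 - 6*p + 9) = (p - 3)*(p + 4)*(p - 3)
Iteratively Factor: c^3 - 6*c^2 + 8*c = (c)*(c^2 - 6*c + 8) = c*(c - 4)*(c - 2)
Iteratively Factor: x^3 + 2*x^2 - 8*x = (x)*(x^2 + 2*x - 8) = x*(x - 2)*(x + 4)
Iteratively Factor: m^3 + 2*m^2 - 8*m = (m)*(m^2 + 2*m - 8) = m*(m + 4)*(m - 2)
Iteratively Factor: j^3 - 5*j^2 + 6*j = (j - 2)*(j^2 - 3*j) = j*(j - 2)*(j - 3)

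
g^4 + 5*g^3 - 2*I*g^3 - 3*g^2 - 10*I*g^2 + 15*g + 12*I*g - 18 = (g - 1)*(g + 6)*(g - 3*I)*(g + I)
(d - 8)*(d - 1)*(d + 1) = d^3 - 8*d^2 - d + 8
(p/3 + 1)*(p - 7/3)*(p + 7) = p^3/3 + 23*p^2/9 - 7*p/9 - 49/3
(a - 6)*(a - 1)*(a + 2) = a^3 - 5*a^2 - 8*a + 12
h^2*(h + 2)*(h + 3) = h^4 + 5*h^3 + 6*h^2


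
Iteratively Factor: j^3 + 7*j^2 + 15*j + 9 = (j + 1)*(j^2 + 6*j + 9) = (j + 1)*(j + 3)*(j + 3)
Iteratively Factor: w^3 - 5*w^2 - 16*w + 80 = (w - 5)*(w^2 - 16) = (w - 5)*(w + 4)*(w - 4)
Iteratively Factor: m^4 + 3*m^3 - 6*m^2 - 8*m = (m)*(m^3 + 3*m^2 - 6*m - 8) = m*(m + 1)*(m^2 + 2*m - 8) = m*(m - 2)*(m + 1)*(m + 4)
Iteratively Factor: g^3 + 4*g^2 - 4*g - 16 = (g + 2)*(g^2 + 2*g - 8) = (g - 2)*(g + 2)*(g + 4)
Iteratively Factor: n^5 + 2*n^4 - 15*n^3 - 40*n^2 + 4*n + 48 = (n - 1)*(n^4 + 3*n^3 - 12*n^2 - 52*n - 48) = (n - 1)*(n + 2)*(n^3 + n^2 - 14*n - 24) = (n - 1)*(n + 2)*(n + 3)*(n^2 - 2*n - 8) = (n - 1)*(n + 2)^2*(n + 3)*(n - 4)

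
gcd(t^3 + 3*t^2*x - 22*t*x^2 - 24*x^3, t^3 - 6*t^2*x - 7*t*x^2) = t + x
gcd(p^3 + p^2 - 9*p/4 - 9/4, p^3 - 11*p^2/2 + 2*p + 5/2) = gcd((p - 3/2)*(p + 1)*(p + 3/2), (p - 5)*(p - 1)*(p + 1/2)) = 1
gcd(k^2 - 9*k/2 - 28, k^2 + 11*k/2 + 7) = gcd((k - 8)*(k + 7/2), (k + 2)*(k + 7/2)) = k + 7/2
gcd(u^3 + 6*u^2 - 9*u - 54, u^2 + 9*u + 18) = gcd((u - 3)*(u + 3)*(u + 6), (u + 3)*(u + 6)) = u^2 + 9*u + 18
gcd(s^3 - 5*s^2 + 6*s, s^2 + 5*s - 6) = 1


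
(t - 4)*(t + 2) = t^2 - 2*t - 8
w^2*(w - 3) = w^3 - 3*w^2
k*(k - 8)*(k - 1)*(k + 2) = k^4 - 7*k^3 - 10*k^2 + 16*k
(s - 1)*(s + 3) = s^2 + 2*s - 3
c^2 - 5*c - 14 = (c - 7)*(c + 2)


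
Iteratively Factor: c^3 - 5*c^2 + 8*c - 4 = (c - 2)*(c^2 - 3*c + 2) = (c - 2)^2*(c - 1)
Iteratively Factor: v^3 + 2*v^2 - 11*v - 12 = (v + 1)*(v^2 + v - 12) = (v - 3)*(v + 1)*(v + 4)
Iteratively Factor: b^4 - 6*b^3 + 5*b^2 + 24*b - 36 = (b - 3)*(b^3 - 3*b^2 - 4*b + 12) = (b - 3)*(b - 2)*(b^2 - b - 6) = (b - 3)^2*(b - 2)*(b + 2)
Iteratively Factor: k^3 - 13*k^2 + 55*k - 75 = (k - 5)*(k^2 - 8*k + 15) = (k - 5)*(k - 3)*(k - 5)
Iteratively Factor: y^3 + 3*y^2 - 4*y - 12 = (y + 2)*(y^2 + y - 6) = (y - 2)*(y + 2)*(y + 3)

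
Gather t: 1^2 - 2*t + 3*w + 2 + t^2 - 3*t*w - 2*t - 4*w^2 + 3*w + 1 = t^2 + t*(-3*w - 4) - 4*w^2 + 6*w + 4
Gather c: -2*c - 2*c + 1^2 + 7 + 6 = 14 - 4*c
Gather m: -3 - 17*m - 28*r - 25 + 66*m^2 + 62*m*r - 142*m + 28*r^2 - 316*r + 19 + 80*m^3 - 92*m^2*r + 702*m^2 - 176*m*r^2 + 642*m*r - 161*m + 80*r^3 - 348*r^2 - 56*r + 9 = 80*m^3 + m^2*(768 - 92*r) + m*(-176*r^2 + 704*r - 320) + 80*r^3 - 320*r^2 - 400*r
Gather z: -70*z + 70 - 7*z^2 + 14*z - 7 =-7*z^2 - 56*z + 63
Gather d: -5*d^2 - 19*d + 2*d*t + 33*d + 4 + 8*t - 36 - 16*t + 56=-5*d^2 + d*(2*t + 14) - 8*t + 24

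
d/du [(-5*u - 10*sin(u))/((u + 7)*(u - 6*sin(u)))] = 5*(-8*u^2*cos(u) + u^2 + 4*u*sin(u) - 56*u*cos(u) - 12*sin(u)^2 + 56*sin(u))/((u + 7)^2*(u - 6*sin(u))^2)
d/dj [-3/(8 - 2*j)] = -3/(2*(j - 4)^2)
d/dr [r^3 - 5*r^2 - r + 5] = 3*r^2 - 10*r - 1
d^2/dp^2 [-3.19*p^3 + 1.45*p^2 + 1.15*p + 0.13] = 2.9 - 19.14*p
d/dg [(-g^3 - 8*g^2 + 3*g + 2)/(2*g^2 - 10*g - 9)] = (-2*g^4 + 20*g^3 + 101*g^2 + 136*g - 7)/(4*g^4 - 40*g^3 + 64*g^2 + 180*g + 81)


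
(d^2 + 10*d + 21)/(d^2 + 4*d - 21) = (d + 3)/(d - 3)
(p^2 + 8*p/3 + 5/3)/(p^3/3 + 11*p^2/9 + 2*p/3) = 3*(3*p^2 + 8*p + 5)/(p*(3*p^2 + 11*p + 6))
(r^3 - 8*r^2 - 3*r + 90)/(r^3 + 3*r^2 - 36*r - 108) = (r - 5)/(r + 6)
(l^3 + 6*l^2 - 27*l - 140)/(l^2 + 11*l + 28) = l - 5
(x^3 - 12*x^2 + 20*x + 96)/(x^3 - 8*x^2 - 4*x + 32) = (x - 6)/(x - 2)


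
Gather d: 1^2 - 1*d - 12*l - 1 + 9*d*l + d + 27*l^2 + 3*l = 9*d*l + 27*l^2 - 9*l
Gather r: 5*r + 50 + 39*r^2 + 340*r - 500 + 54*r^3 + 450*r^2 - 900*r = 54*r^3 + 489*r^2 - 555*r - 450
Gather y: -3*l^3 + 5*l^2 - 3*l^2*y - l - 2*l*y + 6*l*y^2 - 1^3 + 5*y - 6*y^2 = -3*l^3 + 5*l^2 - l + y^2*(6*l - 6) + y*(-3*l^2 - 2*l + 5) - 1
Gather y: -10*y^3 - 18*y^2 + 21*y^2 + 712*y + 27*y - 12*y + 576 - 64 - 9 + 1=-10*y^3 + 3*y^2 + 727*y + 504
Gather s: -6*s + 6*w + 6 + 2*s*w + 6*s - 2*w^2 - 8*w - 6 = 2*s*w - 2*w^2 - 2*w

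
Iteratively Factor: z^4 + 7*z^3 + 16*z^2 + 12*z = (z + 3)*(z^3 + 4*z^2 + 4*z) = (z + 2)*(z + 3)*(z^2 + 2*z) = z*(z + 2)*(z + 3)*(z + 2)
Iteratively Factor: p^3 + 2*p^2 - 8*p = (p)*(p^2 + 2*p - 8) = p*(p + 4)*(p - 2)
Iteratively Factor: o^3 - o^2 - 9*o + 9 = (o + 3)*(o^2 - 4*o + 3) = (o - 3)*(o + 3)*(o - 1)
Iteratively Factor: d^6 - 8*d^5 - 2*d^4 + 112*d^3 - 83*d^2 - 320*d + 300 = (d - 5)*(d^5 - 3*d^4 - 17*d^3 + 27*d^2 + 52*d - 60) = (d - 5)^2*(d^4 + 2*d^3 - 7*d^2 - 8*d + 12) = (d - 5)^2*(d + 2)*(d^3 - 7*d + 6) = (d - 5)^2*(d - 2)*(d + 2)*(d^2 + 2*d - 3) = (d - 5)^2*(d - 2)*(d + 2)*(d + 3)*(d - 1)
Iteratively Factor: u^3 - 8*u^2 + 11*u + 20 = (u - 4)*(u^2 - 4*u - 5) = (u - 5)*(u - 4)*(u + 1)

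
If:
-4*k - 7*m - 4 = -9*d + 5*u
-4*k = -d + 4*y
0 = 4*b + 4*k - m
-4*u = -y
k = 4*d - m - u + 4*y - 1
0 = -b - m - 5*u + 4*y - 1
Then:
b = 65/3771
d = -316/3771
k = -71/419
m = -2296/3771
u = 140/3771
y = 560/3771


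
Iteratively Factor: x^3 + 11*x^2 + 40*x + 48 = (x + 4)*(x^2 + 7*x + 12) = (x + 4)^2*(x + 3)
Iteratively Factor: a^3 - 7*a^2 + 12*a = (a - 4)*(a^2 - 3*a) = (a - 4)*(a - 3)*(a)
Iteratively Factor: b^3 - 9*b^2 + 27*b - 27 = (b - 3)*(b^2 - 6*b + 9) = (b - 3)^2*(b - 3)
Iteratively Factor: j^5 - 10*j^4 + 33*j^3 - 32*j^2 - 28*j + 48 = (j - 2)*(j^4 - 8*j^3 + 17*j^2 + 2*j - 24) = (j - 2)*(j + 1)*(j^3 - 9*j^2 + 26*j - 24) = (j - 3)*(j - 2)*(j + 1)*(j^2 - 6*j + 8) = (j - 4)*(j - 3)*(j - 2)*(j + 1)*(j - 2)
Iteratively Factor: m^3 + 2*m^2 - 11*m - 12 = (m - 3)*(m^2 + 5*m + 4) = (m - 3)*(m + 1)*(m + 4)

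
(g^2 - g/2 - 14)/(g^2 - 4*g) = (g + 7/2)/g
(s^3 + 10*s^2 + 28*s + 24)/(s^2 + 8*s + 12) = s + 2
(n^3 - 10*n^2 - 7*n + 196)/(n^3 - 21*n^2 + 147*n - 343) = (n + 4)/(n - 7)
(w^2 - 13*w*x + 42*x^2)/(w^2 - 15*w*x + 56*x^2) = (-w + 6*x)/(-w + 8*x)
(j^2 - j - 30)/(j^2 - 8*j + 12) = (j + 5)/(j - 2)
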